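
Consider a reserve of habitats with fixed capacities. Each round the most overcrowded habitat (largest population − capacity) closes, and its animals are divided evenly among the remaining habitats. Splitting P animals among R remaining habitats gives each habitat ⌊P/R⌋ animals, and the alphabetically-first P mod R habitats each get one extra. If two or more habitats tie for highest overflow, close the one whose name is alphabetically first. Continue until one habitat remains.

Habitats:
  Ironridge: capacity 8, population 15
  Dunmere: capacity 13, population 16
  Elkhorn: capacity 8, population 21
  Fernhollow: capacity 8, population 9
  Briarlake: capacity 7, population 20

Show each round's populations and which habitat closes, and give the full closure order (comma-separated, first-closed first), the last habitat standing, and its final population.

Closure order: Briarlake, Elkhorn, Ironridge, Dunmere
Last habitat: Fernhollow with 81 animals

Round 1: Briarlake=20 Dunmere=16 Elkhorn=21 Fernhollow=9 Ironridge=15 → close Briarlake (overflow 13)
  20÷4 = 5 each, +1 to first 0
Round 2: Dunmere=21 Elkhorn=26 Fernhollow=14 Ironridge=20 → close Elkhorn (overflow 18)
  26÷3 = 8 each, +1 to first 2
Round 3: Dunmere=30 Fernhollow=23 Ironridge=28 → close Ironridge (overflow 20)
  28÷2 = 14 each, +1 to first 0
Round 4: Dunmere=44 Fernhollow=37 → close Dunmere (overflow 31)
  44÷1 = 44 each, +1 to first 0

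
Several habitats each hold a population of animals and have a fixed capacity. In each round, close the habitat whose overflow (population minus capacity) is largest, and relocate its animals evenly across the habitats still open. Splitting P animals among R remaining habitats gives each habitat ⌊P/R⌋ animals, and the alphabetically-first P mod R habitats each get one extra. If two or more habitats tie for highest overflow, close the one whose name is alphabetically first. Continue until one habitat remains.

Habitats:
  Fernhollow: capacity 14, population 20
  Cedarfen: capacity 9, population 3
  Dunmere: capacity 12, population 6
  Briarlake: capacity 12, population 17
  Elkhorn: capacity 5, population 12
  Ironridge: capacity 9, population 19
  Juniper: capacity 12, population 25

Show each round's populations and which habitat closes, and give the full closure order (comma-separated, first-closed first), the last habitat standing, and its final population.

Closure order: Juniper, Ironridge, Briarlake, Elkhorn, Fernhollow, Cedarfen
Last habitat: Dunmere with 102 animals

Round 1: Briarlake=17 Cedarfen=3 Dunmere=6 Elkhorn=12 Fernhollow=20 Ironridge=19 Juniper=25 → close Juniper (overflow 13)
  25÷6 = 4 each, +1 to first 1
Round 2: Briarlake=22 Cedarfen=7 Dunmere=10 Elkhorn=16 Fernhollow=24 Ironridge=23 → close Ironridge (overflow 14)
  23÷5 = 4 each, +1 to first 3
Round 3: Briarlake=27 Cedarfen=12 Dunmere=15 Elkhorn=20 Fernhollow=28 → close Briarlake (overflow 15)
  27÷4 = 6 each, +1 to first 3
Round 4: Cedarfen=19 Dunmere=22 Elkhorn=27 Fernhollow=34 → close Elkhorn (overflow 22)
  27÷3 = 9 each, +1 to first 0
Round 5: Cedarfen=28 Dunmere=31 Fernhollow=43 → close Fernhollow (overflow 29)
  43÷2 = 21 each, +1 to first 1
Round 6: Cedarfen=50 Dunmere=52 → close Cedarfen (overflow 41)
  50÷1 = 50 each, +1 to first 0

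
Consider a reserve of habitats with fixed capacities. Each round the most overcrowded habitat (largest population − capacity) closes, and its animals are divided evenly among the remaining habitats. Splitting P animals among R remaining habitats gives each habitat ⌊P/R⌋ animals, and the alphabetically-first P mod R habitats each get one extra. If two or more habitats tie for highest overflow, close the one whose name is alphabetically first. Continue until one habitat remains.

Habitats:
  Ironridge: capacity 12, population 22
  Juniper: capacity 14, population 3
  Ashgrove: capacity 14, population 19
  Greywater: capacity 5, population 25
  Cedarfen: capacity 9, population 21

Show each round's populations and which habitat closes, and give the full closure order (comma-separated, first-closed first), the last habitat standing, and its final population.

Round 1: Ashgrove=19 Cedarfen=21 Greywater=25 Ironridge=22 Juniper=3 → close Greywater (overflow 20)
  25÷4 = 6 each, +1 to first 1
Round 2: Ashgrove=26 Cedarfen=27 Ironridge=28 Juniper=9 → close Cedarfen (overflow 18)
  27÷3 = 9 each, +1 to first 0
Round 3: Ashgrove=35 Ironridge=37 Juniper=18 → close Ironridge (overflow 25)
  37÷2 = 18 each, +1 to first 1
Round 4: Ashgrove=54 Juniper=36 → close Ashgrove (overflow 40)
  54÷1 = 54 each, +1 to first 0

Closure order: Greywater, Cedarfen, Ironridge, Ashgrove
Last habitat: Juniper with 90 animals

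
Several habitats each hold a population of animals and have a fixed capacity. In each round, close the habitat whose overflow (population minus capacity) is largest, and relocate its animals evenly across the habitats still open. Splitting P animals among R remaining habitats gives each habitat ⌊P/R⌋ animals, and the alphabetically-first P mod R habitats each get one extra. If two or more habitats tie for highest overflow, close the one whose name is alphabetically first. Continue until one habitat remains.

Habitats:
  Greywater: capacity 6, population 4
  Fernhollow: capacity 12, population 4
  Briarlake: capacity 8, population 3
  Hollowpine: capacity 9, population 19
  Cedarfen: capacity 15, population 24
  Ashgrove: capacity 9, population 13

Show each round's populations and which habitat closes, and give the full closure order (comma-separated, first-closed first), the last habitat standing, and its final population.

Round 1: Ashgrove=13 Briarlake=3 Cedarfen=24 Fernhollow=4 Greywater=4 Hollowpine=19 → close Hollowpine (overflow 10)
  19÷5 = 3 each, +1 to first 4
Round 2: Ashgrove=17 Briarlake=7 Cedarfen=28 Fernhollow=8 Greywater=7 → close Cedarfen (overflow 13)
  28÷4 = 7 each, +1 to first 0
Round 3: Ashgrove=24 Briarlake=14 Fernhollow=15 Greywater=14 → close Ashgrove (overflow 15)
  24÷3 = 8 each, +1 to first 0
Round 4: Briarlake=22 Fernhollow=23 Greywater=22 → close Greywater (overflow 16)
  22÷2 = 11 each, +1 to first 0
Round 5: Briarlake=33 Fernhollow=34 → close Briarlake (overflow 25)
  33÷1 = 33 each, +1 to first 0

Closure order: Hollowpine, Cedarfen, Ashgrove, Greywater, Briarlake
Last habitat: Fernhollow with 67 animals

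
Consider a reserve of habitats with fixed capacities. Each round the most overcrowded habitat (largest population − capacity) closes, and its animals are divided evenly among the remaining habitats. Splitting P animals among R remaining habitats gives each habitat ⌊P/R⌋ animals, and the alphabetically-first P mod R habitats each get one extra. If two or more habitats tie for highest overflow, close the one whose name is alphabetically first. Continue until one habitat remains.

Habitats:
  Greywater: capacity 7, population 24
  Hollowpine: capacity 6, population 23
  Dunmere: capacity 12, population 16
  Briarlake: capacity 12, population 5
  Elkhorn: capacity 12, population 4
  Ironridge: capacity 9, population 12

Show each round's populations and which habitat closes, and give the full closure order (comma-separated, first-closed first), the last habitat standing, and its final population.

Round 1: Briarlake=5 Dunmere=16 Elkhorn=4 Greywater=24 Hollowpine=23 Ironridge=12 → close Greywater (overflow 17)
  24÷5 = 4 each, +1 to first 4
Round 2: Briarlake=10 Dunmere=21 Elkhorn=9 Hollowpine=28 Ironridge=16 → close Hollowpine (overflow 22)
  28÷4 = 7 each, +1 to first 0
Round 3: Briarlake=17 Dunmere=28 Elkhorn=16 Ironridge=23 → close Dunmere (overflow 16)
  28÷3 = 9 each, +1 to first 1
Round 4: Briarlake=27 Elkhorn=25 Ironridge=32 → close Ironridge (overflow 23)
  32÷2 = 16 each, +1 to first 0
Round 5: Briarlake=43 Elkhorn=41 → close Briarlake (overflow 31)
  43÷1 = 43 each, +1 to first 0

Closure order: Greywater, Hollowpine, Dunmere, Ironridge, Briarlake
Last habitat: Elkhorn with 84 animals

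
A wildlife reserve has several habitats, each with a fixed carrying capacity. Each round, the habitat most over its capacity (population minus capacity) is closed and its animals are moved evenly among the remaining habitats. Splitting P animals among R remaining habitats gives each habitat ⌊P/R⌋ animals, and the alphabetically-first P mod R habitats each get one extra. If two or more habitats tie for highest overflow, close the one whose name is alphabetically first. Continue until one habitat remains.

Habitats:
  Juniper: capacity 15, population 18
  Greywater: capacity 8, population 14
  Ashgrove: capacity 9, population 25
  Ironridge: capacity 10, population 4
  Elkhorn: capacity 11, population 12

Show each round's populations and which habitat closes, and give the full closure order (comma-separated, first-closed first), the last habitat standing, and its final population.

Closure order: Ashgrove, Greywater, Elkhorn, Juniper
Last habitat: Ironridge with 73 animals

Round 1: Ashgrove=25 Elkhorn=12 Greywater=14 Ironridge=4 Juniper=18 → close Ashgrove (overflow 16)
  25÷4 = 6 each, +1 to first 1
Round 2: Elkhorn=19 Greywater=20 Ironridge=10 Juniper=24 → close Greywater (overflow 12)
  20÷3 = 6 each, +1 to first 2
Round 3: Elkhorn=26 Ironridge=17 Juniper=30 → close Elkhorn (overflow 15)
  26÷2 = 13 each, +1 to first 0
Round 4: Ironridge=30 Juniper=43 → close Juniper (overflow 28)
  43÷1 = 43 each, +1 to first 0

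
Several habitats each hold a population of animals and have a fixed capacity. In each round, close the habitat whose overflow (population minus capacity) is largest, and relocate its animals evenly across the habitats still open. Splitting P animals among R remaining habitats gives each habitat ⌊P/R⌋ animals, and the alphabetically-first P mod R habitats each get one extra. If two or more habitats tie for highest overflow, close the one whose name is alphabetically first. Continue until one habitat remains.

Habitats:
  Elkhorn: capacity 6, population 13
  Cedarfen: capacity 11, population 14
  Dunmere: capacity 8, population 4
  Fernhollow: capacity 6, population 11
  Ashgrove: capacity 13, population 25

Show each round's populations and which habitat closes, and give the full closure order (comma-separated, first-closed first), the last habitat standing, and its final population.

Round 1: Ashgrove=25 Cedarfen=14 Dunmere=4 Elkhorn=13 Fernhollow=11 → close Ashgrove (overflow 12)
  25÷4 = 6 each, +1 to first 1
Round 2: Cedarfen=21 Dunmere=10 Elkhorn=19 Fernhollow=17 → close Elkhorn (overflow 13)
  19÷3 = 6 each, +1 to first 1
Round 3: Cedarfen=28 Dunmere=16 Fernhollow=23 → close Cedarfen (overflow 17)
  28÷2 = 14 each, +1 to first 0
Round 4: Dunmere=30 Fernhollow=37 → close Fernhollow (overflow 31)
  37÷1 = 37 each, +1 to first 0

Closure order: Ashgrove, Elkhorn, Cedarfen, Fernhollow
Last habitat: Dunmere with 67 animals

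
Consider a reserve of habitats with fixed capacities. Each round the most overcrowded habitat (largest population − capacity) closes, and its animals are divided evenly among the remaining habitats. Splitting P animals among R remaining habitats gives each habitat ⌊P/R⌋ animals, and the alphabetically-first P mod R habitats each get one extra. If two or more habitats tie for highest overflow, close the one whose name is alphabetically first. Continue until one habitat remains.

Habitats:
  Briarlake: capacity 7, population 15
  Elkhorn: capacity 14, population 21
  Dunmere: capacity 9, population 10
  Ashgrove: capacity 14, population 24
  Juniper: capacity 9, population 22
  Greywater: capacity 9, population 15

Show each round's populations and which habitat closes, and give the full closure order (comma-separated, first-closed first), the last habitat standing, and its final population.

Closure order: Juniper, Ashgrove, Briarlake, Elkhorn, Greywater
Last habitat: Dunmere with 107 animals

Round 1: Ashgrove=24 Briarlake=15 Dunmere=10 Elkhorn=21 Greywater=15 Juniper=22 → close Juniper (overflow 13)
  22÷5 = 4 each, +1 to first 2
Round 2: Ashgrove=29 Briarlake=20 Dunmere=14 Elkhorn=25 Greywater=19 → close Ashgrove (overflow 15)
  29÷4 = 7 each, +1 to first 1
Round 3: Briarlake=28 Dunmere=21 Elkhorn=32 Greywater=26 → close Briarlake (overflow 21)
  28÷3 = 9 each, +1 to first 1
Round 4: Dunmere=31 Elkhorn=41 Greywater=35 → close Elkhorn (overflow 27)
  41÷2 = 20 each, +1 to first 1
Round 5: Dunmere=52 Greywater=55 → close Greywater (overflow 46)
  55÷1 = 55 each, +1 to first 0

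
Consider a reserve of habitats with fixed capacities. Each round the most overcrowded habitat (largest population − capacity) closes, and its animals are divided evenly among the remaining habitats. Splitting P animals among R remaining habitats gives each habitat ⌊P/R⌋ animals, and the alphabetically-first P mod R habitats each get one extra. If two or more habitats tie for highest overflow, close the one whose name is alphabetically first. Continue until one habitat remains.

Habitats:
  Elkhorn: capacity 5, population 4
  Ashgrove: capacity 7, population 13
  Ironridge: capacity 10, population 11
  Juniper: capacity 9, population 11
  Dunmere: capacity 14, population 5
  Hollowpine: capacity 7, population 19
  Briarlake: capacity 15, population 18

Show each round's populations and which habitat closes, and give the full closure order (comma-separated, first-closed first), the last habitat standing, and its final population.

Closure order: Hollowpine, Ashgrove, Briarlake, Juniper, Ironridge, Elkhorn
Last habitat: Dunmere with 81 animals

Round 1: Ashgrove=13 Briarlake=18 Dunmere=5 Elkhorn=4 Hollowpine=19 Ironridge=11 Juniper=11 → close Hollowpine (overflow 12)
  19÷6 = 3 each, +1 to first 1
Round 2: Ashgrove=17 Briarlake=21 Dunmere=8 Elkhorn=7 Ironridge=14 Juniper=14 → close Ashgrove (overflow 10)
  17÷5 = 3 each, +1 to first 2
Round 3: Briarlake=25 Dunmere=12 Elkhorn=10 Ironridge=17 Juniper=17 → close Briarlake (overflow 10)
  25÷4 = 6 each, +1 to first 1
Round 4: Dunmere=19 Elkhorn=16 Ironridge=23 Juniper=23 → close Juniper (overflow 14)
  23÷3 = 7 each, +1 to first 2
Round 5: Dunmere=27 Elkhorn=24 Ironridge=30 → close Ironridge (overflow 20)
  30÷2 = 15 each, +1 to first 0
Round 6: Dunmere=42 Elkhorn=39 → close Elkhorn (overflow 34)
  39÷1 = 39 each, +1 to first 0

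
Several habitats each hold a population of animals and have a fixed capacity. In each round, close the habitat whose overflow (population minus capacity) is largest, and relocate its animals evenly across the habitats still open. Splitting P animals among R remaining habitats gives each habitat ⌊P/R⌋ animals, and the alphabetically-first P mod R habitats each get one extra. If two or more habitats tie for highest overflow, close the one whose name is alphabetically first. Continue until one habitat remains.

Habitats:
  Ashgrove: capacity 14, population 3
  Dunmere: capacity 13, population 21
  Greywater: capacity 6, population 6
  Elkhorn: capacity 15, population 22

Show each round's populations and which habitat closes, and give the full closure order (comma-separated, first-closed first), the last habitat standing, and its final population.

Round 1: Ashgrove=3 Dunmere=21 Elkhorn=22 Greywater=6 → close Dunmere (overflow 8)
  21÷3 = 7 each, +1 to first 0
Round 2: Ashgrove=10 Elkhorn=29 Greywater=13 → close Elkhorn (overflow 14)
  29÷2 = 14 each, +1 to first 1
Round 3: Ashgrove=25 Greywater=27 → close Greywater (overflow 21)
  27÷1 = 27 each, +1 to first 0

Closure order: Dunmere, Elkhorn, Greywater
Last habitat: Ashgrove with 52 animals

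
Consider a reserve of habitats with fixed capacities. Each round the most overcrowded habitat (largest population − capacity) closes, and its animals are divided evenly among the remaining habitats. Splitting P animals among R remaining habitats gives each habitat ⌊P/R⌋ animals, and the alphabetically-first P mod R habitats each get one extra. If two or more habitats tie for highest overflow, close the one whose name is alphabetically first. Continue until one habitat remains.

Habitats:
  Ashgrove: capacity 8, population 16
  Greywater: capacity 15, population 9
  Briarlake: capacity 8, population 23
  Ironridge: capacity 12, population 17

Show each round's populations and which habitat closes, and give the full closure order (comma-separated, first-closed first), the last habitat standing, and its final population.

Closure order: Briarlake, Ashgrove, Ironridge
Last habitat: Greywater with 65 animals

Round 1: Ashgrove=16 Briarlake=23 Greywater=9 Ironridge=17 → close Briarlake (overflow 15)
  23÷3 = 7 each, +1 to first 2
Round 2: Ashgrove=24 Greywater=17 Ironridge=24 → close Ashgrove (overflow 16)
  24÷2 = 12 each, +1 to first 0
Round 3: Greywater=29 Ironridge=36 → close Ironridge (overflow 24)
  36÷1 = 36 each, +1 to first 0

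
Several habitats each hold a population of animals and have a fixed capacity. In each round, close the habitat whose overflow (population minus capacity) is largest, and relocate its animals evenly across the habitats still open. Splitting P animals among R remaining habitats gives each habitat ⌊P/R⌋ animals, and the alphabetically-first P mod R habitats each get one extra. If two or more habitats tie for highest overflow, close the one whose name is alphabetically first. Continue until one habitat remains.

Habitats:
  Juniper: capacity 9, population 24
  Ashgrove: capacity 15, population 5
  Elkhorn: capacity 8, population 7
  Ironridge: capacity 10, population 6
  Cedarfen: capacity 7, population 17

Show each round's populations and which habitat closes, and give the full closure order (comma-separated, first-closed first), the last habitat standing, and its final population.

Round 1: Ashgrove=5 Cedarfen=17 Elkhorn=7 Ironridge=6 Juniper=24 → close Juniper (overflow 15)
  24÷4 = 6 each, +1 to first 0
Round 2: Ashgrove=11 Cedarfen=23 Elkhorn=13 Ironridge=12 → close Cedarfen (overflow 16)
  23÷3 = 7 each, +1 to first 2
Round 3: Ashgrove=19 Elkhorn=21 Ironridge=19 → close Elkhorn (overflow 13)
  21÷2 = 10 each, +1 to first 1
Round 4: Ashgrove=30 Ironridge=29 → close Ironridge (overflow 19)
  29÷1 = 29 each, +1 to first 0

Closure order: Juniper, Cedarfen, Elkhorn, Ironridge
Last habitat: Ashgrove with 59 animals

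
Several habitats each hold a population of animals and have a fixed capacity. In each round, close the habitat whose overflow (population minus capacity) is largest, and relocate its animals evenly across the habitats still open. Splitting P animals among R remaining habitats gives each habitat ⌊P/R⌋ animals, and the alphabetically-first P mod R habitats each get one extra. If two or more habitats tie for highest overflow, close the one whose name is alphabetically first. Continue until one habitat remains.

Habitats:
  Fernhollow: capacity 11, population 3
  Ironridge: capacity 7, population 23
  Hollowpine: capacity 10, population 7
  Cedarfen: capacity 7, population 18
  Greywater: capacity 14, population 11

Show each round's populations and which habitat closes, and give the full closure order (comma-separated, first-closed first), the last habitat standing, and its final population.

Closure order: Ironridge, Cedarfen, Greywater, Hollowpine
Last habitat: Fernhollow with 62 animals

Round 1: Cedarfen=18 Fernhollow=3 Greywater=11 Hollowpine=7 Ironridge=23 → close Ironridge (overflow 16)
  23÷4 = 5 each, +1 to first 3
Round 2: Cedarfen=24 Fernhollow=9 Greywater=17 Hollowpine=12 → close Cedarfen (overflow 17)
  24÷3 = 8 each, +1 to first 0
Round 3: Fernhollow=17 Greywater=25 Hollowpine=20 → close Greywater (overflow 11)
  25÷2 = 12 each, +1 to first 1
Round 4: Fernhollow=30 Hollowpine=32 → close Hollowpine (overflow 22)
  32÷1 = 32 each, +1 to first 0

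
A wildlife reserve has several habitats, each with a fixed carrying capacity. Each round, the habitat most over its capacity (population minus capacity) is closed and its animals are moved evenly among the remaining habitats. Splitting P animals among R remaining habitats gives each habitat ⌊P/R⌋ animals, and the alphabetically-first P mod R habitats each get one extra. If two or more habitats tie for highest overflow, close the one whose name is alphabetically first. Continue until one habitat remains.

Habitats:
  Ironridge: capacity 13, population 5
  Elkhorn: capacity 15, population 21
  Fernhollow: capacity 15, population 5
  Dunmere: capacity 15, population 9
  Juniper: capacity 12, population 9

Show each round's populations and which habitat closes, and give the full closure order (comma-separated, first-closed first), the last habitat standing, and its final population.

Closure order: Elkhorn, Juniper, Dunmere, Ironridge
Last habitat: Fernhollow with 49 animals

Round 1: Dunmere=9 Elkhorn=21 Fernhollow=5 Ironridge=5 Juniper=9 → close Elkhorn (overflow 6)
  21÷4 = 5 each, +1 to first 1
Round 2: Dunmere=15 Fernhollow=10 Ironridge=10 Juniper=14 → close Juniper (overflow 2)
  14÷3 = 4 each, +1 to first 2
Round 3: Dunmere=20 Fernhollow=15 Ironridge=14 → close Dunmere (overflow 5)
  20÷2 = 10 each, +1 to first 0
Round 4: Fernhollow=25 Ironridge=24 → close Ironridge (overflow 11)
  24÷1 = 24 each, +1 to first 0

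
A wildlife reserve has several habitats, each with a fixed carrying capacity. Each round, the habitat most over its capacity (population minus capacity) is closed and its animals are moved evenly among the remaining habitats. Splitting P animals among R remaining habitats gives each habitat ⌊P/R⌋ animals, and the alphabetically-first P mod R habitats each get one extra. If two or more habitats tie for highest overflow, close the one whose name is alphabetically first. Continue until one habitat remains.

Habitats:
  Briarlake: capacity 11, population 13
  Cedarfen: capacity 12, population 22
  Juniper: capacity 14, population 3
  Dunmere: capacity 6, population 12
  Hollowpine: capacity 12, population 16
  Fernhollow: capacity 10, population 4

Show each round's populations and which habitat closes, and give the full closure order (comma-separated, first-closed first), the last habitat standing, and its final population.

Closure order: Cedarfen, Dunmere, Briarlake, Hollowpine, Fernhollow
Last habitat: Juniper with 70 animals

Round 1: Briarlake=13 Cedarfen=22 Dunmere=12 Fernhollow=4 Hollowpine=16 Juniper=3 → close Cedarfen (overflow 10)
  22÷5 = 4 each, +1 to first 2
Round 2: Briarlake=18 Dunmere=17 Fernhollow=8 Hollowpine=20 Juniper=7 → close Dunmere (overflow 11)
  17÷4 = 4 each, +1 to first 1
Round 3: Briarlake=23 Fernhollow=12 Hollowpine=24 Juniper=11 → close Briarlake (overflow 12)
  23÷3 = 7 each, +1 to first 2
Round 4: Fernhollow=20 Hollowpine=32 Juniper=18 → close Hollowpine (overflow 20)
  32÷2 = 16 each, +1 to first 0
Round 5: Fernhollow=36 Juniper=34 → close Fernhollow (overflow 26)
  36÷1 = 36 each, +1 to first 0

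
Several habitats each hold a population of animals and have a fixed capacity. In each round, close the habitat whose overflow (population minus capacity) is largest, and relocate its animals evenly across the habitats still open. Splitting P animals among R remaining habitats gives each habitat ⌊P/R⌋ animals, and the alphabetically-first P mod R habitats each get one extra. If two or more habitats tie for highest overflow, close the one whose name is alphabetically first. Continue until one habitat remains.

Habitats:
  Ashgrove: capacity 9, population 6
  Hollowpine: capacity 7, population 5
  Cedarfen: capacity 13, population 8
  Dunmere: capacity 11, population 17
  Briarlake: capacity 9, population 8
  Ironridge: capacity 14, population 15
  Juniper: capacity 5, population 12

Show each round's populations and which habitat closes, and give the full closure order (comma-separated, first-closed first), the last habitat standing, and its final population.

Closure order: Juniper, Dunmere, Ironridge, Briarlake, Ashgrove, Hollowpine
Last habitat: Cedarfen with 71 animals

Round 1: Ashgrove=6 Briarlake=8 Cedarfen=8 Dunmere=17 Hollowpine=5 Ironridge=15 Juniper=12 → close Juniper (overflow 7)
  12÷6 = 2 each, +1 to first 0
Round 2: Ashgrove=8 Briarlake=10 Cedarfen=10 Dunmere=19 Hollowpine=7 Ironridge=17 → close Dunmere (overflow 8)
  19÷5 = 3 each, +1 to first 4
Round 3: Ashgrove=12 Briarlake=14 Cedarfen=14 Hollowpine=11 Ironridge=20 → close Ironridge (overflow 6)
  20÷4 = 5 each, +1 to first 0
Round 4: Ashgrove=17 Briarlake=19 Cedarfen=19 Hollowpine=16 → close Briarlake (overflow 10)
  19÷3 = 6 each, +1 to first 1
Round 5: Ashgrove=24 Cedarfen=25 Hollowpine=22 → close Ashgrove (overflow 15)
  24÷2 = 12 each, +1 to first 0
Round 6: Cedarfen=37 Hollowpine=34 → close Hollowpine (overflow 27)
  34÷1 = 34 each, +1 to first 0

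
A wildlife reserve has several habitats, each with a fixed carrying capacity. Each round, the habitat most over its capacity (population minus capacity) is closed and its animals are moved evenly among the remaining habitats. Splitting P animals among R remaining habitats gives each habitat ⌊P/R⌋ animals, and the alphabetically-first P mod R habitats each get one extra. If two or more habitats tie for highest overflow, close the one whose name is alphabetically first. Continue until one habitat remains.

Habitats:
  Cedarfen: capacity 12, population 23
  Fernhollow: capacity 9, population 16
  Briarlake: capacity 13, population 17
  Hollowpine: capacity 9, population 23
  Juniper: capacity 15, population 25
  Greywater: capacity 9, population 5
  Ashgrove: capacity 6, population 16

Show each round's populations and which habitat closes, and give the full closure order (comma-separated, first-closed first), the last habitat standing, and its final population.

Closure order: Hollowpine, Cedarfen, Ashgrove, Juniper, Fernhollow, Briarlake
Last habitat: Greywater with 125 animals

Round 1: Ashgrove=16 Briarlake=17 Cedarfen=23 Fernhollow=16 Greywater=5 Hollowpine=23 Juniper=25 → close Hollowpine (overflow 14)
  23÷6 = 3 each, +1 to first 5
Round 2: Ashgrove=20 Briarlake=21 Cedarfen=27 Fernhollow=20 Greywater=9 Juniper=28 → close Cedarfen (overflow 15)
  27÷5 = 5 each, +1 to first 2
Round 3: Ashgrove=26 Briarlake=27 Fernhollow=25 Greywater=14 Juniper=33 → close Ashgrove (overflow 20)
  26÷4 = 6 each, +1 to first 2
Round 4: Briarlake=34 Fernhollow=32 Greywater=20 Juniper=39 → close Juniper (overflow 24)
  39÷3 = 13 each, +1 to first 0
Round 5: Briarlake=47 Fernhollow=45 Greywater=33 → close Fernhollow (overflow 36)
  45÷2 = 22 each, +1 to first 1
Round 6: Briarlake=70 Greywater=55 → close Briarlake (overflow 57)
  70÷1 = 70 each, +1 to first 0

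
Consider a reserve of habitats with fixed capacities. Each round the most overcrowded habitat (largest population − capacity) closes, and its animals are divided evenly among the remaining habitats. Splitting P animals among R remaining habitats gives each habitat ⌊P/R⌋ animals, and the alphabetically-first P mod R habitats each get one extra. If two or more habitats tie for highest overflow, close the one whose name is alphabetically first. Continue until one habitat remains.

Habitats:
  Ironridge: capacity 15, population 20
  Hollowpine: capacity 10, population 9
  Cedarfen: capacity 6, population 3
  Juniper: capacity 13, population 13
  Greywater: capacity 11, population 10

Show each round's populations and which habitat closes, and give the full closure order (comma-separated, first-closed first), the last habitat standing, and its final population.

Closure order: Ironridge, Juniper, Greywater, Hollowpine
Last habitat: Cedarfen with 55 animals

Round 1: Cedarfen=3 Greywater=10 Hollowpine=9 Ironridge=20 Juniper=13 → close Ironridge (overflow 5)
  20÷4 = 5 each, +1 to first 0
Round 2: Cedarfen=8 Greywater=15 Hollowpine=14 Juniper=18 → close Juniper (overflow 5)
  18÷3 = 6 each, +1 to first 0
Round 3: Cedarfen=14 Greywater=21 Hollowpine=20 → close Greywater (overflow 10)
  21÷2 = 10 each, +1 to first 1
Round 4: Cedarfen=25 Hollowpine=30 → close Hollowpine (overflow 20)
  30÷1 = 30 each, +1 to first 0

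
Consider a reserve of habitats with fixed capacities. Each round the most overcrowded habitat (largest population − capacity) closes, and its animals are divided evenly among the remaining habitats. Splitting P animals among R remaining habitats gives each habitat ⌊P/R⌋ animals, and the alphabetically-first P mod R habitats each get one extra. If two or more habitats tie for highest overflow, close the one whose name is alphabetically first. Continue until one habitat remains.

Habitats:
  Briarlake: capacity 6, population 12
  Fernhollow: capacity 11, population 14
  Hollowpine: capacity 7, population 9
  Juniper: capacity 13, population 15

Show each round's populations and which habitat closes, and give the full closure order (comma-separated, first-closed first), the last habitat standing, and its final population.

Round 1: Briarlake=12 Fernhollow=14 Hollowpine=9 Juniper=15 → close Briarlake (overflow 6)
  12÷3 = 4 each, +1 to first 0
Round 2: Fernhollow=18 Hollowpine=13 Juniper=19 → close Fernhollow (overflow 7)
  18÷2 = 9 each, +1 to first 0
Round 3: Hollowpine=22 Juniper=28 → close Hollowpine (overflow 15)
  22÷1 = 22 each, +1 to first 0

Closure order: Briarlake, Fernhollow, Hollowpine
Last habitat: Juniper with 50 animals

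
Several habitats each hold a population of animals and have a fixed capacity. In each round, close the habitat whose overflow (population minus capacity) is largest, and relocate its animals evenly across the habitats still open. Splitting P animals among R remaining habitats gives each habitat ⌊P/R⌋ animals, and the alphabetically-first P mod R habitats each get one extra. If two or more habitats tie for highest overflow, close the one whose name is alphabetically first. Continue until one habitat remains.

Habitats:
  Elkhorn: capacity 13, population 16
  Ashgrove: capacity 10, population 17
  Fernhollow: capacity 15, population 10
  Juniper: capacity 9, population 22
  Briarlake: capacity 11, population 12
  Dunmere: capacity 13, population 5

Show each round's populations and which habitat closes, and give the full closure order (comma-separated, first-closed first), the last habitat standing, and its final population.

Closure order: Juniper, Ashgrove, Briarlake, Elkhorn, Dunmere
Last habitat: Fernhollow with 82 animals

Round 1: Ashgrove=17 Briarlake=12 Dunmere=5 Elkhorn=16 Fernhollow=10 Juniper=22 → close Juniper (overflow 13)
  22÷5 = 4 each, +1 to first 2
Round 2: Ashgrove=22 Briarlake=17 Dunmere=9 Elkhorn=20 Fernhollow=14 → close Ashgrove (overflow 12)
  22÷4 = 5 each, +1 to first 2
Round 3: Briarlake=23 Dunmere=15 Elkhorn=25 Fernhollow=19 → close Briarlake (overflow 12)
  23÷3 = 7 each, +1 to first 2
Round 4: Dunmere=23 Elkhorn=33 Fernhollow=26 → close Elkhorn (overflow 20)
  33÷2 = 16 each, +1 to first 1
Round 5: Dunmere=40 Fernhollow=42 → close Dunmere (overflow 27)
  40÷1 = 40 each, +1 to first 0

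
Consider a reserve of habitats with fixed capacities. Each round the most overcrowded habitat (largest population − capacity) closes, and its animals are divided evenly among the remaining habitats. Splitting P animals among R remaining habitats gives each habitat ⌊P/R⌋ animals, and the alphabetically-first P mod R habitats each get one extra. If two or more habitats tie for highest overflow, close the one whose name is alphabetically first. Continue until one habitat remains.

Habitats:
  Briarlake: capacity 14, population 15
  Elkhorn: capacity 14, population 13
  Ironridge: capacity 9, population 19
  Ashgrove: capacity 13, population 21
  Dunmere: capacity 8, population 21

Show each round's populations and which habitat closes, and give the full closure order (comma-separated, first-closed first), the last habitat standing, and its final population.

Closure order: Dunmere, Ironridge, Ashgrove, Briarlake
Last habitat: Elkhorn with 89 animals

Round 1: Ashgrove=21 Briarlake=15 Dunmere=21 Elkhorn=13 Ironridge=19 → close Dunmere (overflow 13)
  21÷4 = 5 each, +1 to first 1
Round 2: Ashgrove=27 Briarlake=20 Elkhorn=18 Ironridge=24 → close Ironridge (overflow 15)
  24÷3 = 8 each, +1 to first 0
Round 3: Ashgrove=35 Briarlake=28 Elkhorn=26 → close Ashgrove (overflow 22)
  35÷2 = 17 each, +1 to first 1
Round 4: Briarlake=46 Elkhorn=43 → close Briarlake (overflow 32)
  46÷1 = 46 each, +1 to first 0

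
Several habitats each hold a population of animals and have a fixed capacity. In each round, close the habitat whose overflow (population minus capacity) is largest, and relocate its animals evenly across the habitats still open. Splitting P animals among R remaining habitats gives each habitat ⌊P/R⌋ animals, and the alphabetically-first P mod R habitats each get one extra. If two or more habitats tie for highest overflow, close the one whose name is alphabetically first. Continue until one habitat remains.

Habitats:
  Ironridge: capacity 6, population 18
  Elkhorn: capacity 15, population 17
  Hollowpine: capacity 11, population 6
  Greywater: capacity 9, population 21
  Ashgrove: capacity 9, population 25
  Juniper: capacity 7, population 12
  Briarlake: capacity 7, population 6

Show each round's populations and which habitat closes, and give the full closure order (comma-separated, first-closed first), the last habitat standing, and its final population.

Round 1: Ashgrove=25 Briarlake=6 Elkhorn=17 Greywater=21 Hollowpine=6 Ironridge=18 Juniper=12 → close Ashgrove (overflow 16)
  25÷6 = 4 each, +1 to first 1
Round 2: Briarlake=11 Elkhorn=21 Greywater=25 Hollowpine=10 Ironridge=22 Juniper=16 → close Greywater (overflow 16)
  25÷5 = 5 each, +1 to first 0
Round 3: Briarlake=16 Elkhorn=26 Hollowpine=15 Ironridge=27 Juniper=21 → close Ironridge (overflow 21)
  27÷4 = 6 each, +1 to first 3
Round 4: Briarlake=23 Elkhorn=33 Hollowpine=22 Juniper=27 → close Juniper (overflow 20)
  27÷3 = 9 each, +1 to first 0
Round 5: Briarlake=32 Elkhorn=42 Hollowpine=31 → close Elkhorn (overflow 27)
  42÷2 = 21 each, +1 to first 0
Round 6: Briarlake=53 Hollowpine=52 → close Briarlake (overflow 46)
  53÷1 = 53 each, +1 to first 0

Closure order: Ashgrove, Greywater, Ironridge, Juniper, Elkhorn, Briarlake
Last habitat: Hollowpine with 105 animals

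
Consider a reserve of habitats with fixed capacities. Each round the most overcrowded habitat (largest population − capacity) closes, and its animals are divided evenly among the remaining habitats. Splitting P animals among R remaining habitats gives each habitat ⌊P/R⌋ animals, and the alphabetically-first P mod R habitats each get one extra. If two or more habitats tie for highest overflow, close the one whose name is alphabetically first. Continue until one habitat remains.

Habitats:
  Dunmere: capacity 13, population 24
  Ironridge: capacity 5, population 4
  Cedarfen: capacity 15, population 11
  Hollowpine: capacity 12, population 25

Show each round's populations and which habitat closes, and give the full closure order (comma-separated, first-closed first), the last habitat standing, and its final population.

Round 1: Cedarfen=11 Dunmere=24 Hollowpine=25 Ironridge=4 → close Hollowpine (overflow 13)
  25÷3 = 8 each, +1 to first 1
Round 2: Cedarfen=20 Dunmere=32 Ironridge=12 → close Dunmere (overflow 19)
  32÷2 = 16 each, +1 to first 0
Round 3: Cedarfen=36 Ironridge=28 → close Ironridge (overflow 23)
  28÷1 = 28 each, +1 to first 0

Closure order: Hollowpine, Dunmere, Ironridge
Last habitat: Cedarfen with 64 animals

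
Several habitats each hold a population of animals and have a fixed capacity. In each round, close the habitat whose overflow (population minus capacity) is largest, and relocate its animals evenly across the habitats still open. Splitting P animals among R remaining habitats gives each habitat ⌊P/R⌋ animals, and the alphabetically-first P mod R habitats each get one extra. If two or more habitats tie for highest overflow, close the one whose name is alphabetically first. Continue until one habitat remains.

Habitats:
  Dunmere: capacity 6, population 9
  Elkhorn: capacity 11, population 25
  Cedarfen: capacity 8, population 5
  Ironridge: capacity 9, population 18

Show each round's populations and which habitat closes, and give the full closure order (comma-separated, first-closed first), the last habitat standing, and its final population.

Round 1: Cedarfen=5 Dunmere=9 Elkhorn=25 Ironridge=18 → close Elkhorn (overflow 14)
  25÷3 = 8 each, +1 to first 1
Round 2: Cedarfen=14 Dunmere=17 Ironridge=26 → close Ironridge (overflow 17)
  26÷2 = 13 each, +1 to first 0
Round 3: Cedarfen=27 Dunmere=30 → close Dunmere (overflow 24)
  30÷1 = 30 each, +1 to first 0

Closure order: Elkhorn, Ironridge, Dunmere
Last habitat: Cedarfen with 57 animals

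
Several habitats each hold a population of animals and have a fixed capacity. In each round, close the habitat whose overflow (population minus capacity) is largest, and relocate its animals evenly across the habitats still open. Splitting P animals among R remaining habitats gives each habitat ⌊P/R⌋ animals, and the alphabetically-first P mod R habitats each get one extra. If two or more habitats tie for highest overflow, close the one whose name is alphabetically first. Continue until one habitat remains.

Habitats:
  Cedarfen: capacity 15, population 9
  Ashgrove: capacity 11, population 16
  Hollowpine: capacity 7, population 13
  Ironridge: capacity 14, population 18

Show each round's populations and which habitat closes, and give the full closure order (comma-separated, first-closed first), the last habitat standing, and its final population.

Closure order: Hollowpine, Ashgrove, Ironridge
Last habitat: Cedarfen with 56 animals

Round 1: Ashgrove=16 Cedarfen=9 Hollowpine=13 Ironridge=18 → close Hollowpine (overflow 6)
  13÷3 = 4 each, +1 to first 1
Round 2: Ashgrove=21 Cedarfen=13 Ironridge=22 → close Ashgrove (overflow 10)
  21÷2 = 10 each, +1 to first 1
Round 3: Cedarfen=24 Ironridge=32 → close Ironridge (overflow 18)
  32÷1 = 32 each, +1 to first 0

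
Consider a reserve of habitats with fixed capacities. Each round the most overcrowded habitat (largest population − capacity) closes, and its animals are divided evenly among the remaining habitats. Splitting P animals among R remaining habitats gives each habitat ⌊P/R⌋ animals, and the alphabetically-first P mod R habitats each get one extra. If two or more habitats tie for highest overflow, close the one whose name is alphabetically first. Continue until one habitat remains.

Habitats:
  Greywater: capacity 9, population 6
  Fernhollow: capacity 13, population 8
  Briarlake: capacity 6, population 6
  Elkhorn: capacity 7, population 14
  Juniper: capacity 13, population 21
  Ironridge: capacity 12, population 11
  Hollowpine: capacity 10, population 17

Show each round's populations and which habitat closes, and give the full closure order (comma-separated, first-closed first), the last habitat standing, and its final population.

Closure order: Juniper, Elkhorn, Hollowpine, Briarlake, Greywater, Fernhollow
Last habitat: Ironridge with 83 animals

Round 1: Briarlake=6 Elkhorn=14 Fernhollow=8 Greywater=6 Hollowpine=17 Ironridge=11 Juniper=21 → close Juniper (overflow 8)
  21÷6 = 3 each, +1 to first 3
Round 2: Briarlake=10 Elkhorn=18 Fernhollow=12 Greywater=9 Hollowpine=20 Ironridge=14 → close Elkhorn (overflow 11)
  18÷5 = 3 each, +1 to first 3
Round 3: Briarlake=14 Fernhollow=16 Greywater=13 Hollowpine=23 Ironridge=17 → close Hollowpine (overflow 13)
  23÷4 = 5 each, +1 to first 3
Round 4: Briarlake=20 Fernhollow=22 Greywater=19 Ironridge=22 → close Briarlake (overflow 14)
  20÷3 = 6 each, +1 to first 2
Round 5: Fernhollow=29 Greywater=26 Ironridge=28 → close Greywater (overflow 17)
  26÷2 = 13 each, +1 to first 0
Round 6: Fernhollow=42 Ironridge=41 → close Fernhollow (overflow 29)
  42÷1 = 42 each, +1 to first 0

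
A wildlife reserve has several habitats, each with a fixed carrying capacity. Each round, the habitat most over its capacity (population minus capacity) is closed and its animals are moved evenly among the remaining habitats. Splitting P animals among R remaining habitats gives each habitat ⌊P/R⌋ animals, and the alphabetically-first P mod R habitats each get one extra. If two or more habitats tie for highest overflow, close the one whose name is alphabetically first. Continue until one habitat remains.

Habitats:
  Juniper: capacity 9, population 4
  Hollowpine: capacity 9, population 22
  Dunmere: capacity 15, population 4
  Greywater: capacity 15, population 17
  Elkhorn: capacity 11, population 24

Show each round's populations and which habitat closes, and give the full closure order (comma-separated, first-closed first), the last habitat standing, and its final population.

Closure order: Elkhorn, Hollowpine, Greywater, Juniper
Last habitat: Dunmere with 71 animals

Round 1: Dunmere=4 Elkhorn=24 Greywater=17 Hollowpine=22 Juniper=4 → close Elkhorn (overflow 13)
  24÷4 = 6 each, +1 to first 0
Round 2: Dunmere=10 Greywater=23 Hollowpine=28 Juniper=10 → close Hollowpine (overflow 19)
  28÷3 = 9 each, +1 to first 1
Round 3: Dunmere=20 Greywater=32 Juniper=19 → close Greywater (overflow 17)
  32÷2 = 16 each, +1 to first 0
Round 4: Dunmere=36 Juniper=35 → close Juniper (overflow 26)
  35÷1 = 35 each, +1 to first 0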